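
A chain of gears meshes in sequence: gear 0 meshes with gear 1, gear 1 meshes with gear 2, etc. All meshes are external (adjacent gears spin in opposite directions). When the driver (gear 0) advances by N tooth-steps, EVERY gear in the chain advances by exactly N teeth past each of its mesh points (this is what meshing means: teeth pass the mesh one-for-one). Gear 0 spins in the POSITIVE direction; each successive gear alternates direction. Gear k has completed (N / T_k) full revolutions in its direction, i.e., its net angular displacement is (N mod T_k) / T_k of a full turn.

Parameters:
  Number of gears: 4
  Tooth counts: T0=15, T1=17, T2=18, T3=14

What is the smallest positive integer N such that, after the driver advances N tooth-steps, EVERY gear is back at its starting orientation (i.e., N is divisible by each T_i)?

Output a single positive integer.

Answer: 10710

Derivation:
Gear k returns to start when N is a multiple of T_k.
All gears at start simultaneously when N is a common multiple of [15, 17, 18, 14]; the smallest such N is lcm(15, 17, 18, 14).
Start: lcm = T0 = 15
Fold in T1=17: gcd(15, 17) = 1; lcm(15, 17) = 15 * 17 / 1 = 255 / 1 = 255
Fold in T2=18: gcd(255, 18) = 3; lcm(255, 18) = 255 * 18 / 3 = 4590 / 3 = 1530
Fold in T3=14: gcd(1530, 14) = 2; lcm(1530, 14) = 1530 * 14 / 2 = 21420 / 2 = 10710
Full cycle length = 10710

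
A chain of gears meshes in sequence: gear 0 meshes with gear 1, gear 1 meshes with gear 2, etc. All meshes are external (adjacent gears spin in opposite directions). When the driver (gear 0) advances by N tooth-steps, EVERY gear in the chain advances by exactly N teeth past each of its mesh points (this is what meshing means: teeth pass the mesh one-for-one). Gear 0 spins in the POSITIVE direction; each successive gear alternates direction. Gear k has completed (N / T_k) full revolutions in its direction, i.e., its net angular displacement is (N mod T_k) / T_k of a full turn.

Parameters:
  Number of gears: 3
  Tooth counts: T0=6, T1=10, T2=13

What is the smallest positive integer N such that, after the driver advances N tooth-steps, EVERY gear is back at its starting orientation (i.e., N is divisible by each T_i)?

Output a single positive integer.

Gear k returns to start when N is a multiple of T_k.
All gears at start simultaneously when N is a common multiple of [6, 10, 13]; the smallest such N is lcm(6, 10, 13).
Start: lcm = T0 = 6
Fold in T1=10: gcd(6, 10) = 2; lcm(6, 10) = 6 * 10 / 2 = 60 / 2 = 30
Fold in T2=13: gcd(30, 13) = 1; lcm(30, 13) = 30 * 13 / 1 = 390 / 1 = 390
Full cycle length = 390

Answer: 390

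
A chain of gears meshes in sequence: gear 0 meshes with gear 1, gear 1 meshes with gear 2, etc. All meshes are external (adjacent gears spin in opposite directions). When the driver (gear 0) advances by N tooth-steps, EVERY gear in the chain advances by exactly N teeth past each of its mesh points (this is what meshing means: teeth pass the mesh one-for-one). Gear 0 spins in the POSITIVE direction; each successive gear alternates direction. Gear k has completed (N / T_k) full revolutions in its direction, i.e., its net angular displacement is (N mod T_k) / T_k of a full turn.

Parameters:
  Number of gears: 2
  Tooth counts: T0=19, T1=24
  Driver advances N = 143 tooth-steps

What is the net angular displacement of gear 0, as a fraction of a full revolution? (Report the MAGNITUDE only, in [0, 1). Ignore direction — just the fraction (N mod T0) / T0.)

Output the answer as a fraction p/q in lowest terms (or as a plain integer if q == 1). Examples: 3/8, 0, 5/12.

Answer: 10/19

Derivation:
Chain of 2 gears, tooth counts: [19, 24]
  gear 0: T0=19, direction=positive, advance = 143 mod 19 = 10 teeth = 10/19 turn
  gear 1: T1=24, direction=negative, advance = 143 mod 24 = 23 teeth = 23/24 turn
Gear 0: 143 mod 19 = 10
Fraction = 10 / 19 = 10/19 (gcd(10,19)=1) = 10/19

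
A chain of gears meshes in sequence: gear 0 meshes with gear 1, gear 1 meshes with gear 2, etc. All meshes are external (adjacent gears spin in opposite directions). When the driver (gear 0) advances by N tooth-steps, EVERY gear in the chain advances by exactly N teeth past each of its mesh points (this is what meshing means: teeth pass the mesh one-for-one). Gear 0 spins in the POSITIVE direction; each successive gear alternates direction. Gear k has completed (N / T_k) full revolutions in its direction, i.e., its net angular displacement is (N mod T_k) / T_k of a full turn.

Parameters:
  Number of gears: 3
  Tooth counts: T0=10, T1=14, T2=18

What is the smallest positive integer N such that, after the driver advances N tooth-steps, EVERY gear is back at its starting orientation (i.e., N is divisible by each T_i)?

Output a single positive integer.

Answer: 630

Derivation:
Gear k returns to start when N is a multiple of T_k.
All gears at start simultaneously when N is a common multiple of [10, 14, 18]; the smallest such N is lcm(10, 14, 18).
Start: lcm = T0 = 10
Fold in T1=14: gcd(10, 14) = 2; lcm(10, 14) = 10 * 14 / 2 = 140 / 2 = 70
Fold in T2=18: gcd(70, 18) = 2; lcm(70, 18) = 70 * 18 / 2 = 1260 / 2 = 630
Full cycle length = 630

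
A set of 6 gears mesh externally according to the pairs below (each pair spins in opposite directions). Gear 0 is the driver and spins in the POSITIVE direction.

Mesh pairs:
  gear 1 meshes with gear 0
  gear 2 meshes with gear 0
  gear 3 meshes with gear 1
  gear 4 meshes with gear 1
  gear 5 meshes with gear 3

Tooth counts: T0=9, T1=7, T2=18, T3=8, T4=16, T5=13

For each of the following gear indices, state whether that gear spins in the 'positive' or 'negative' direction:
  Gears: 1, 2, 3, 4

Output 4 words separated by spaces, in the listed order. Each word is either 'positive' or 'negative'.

Gear 0 (driver): positive (depth 0)
  gear 1: meshes with gear 0 -> depth 1 -> negative (opposite of gear 0)
  gear 2: meshes with gear 0 -> depth 1 -> negative (opposite of gear 0)
  gear 3: meshes with gear 1 -> depth 2 -> positive (opposite of gear 1)
  gear 4: meshes with gear 1 -> depth 2 -> positive (opposite of gear 1)
  gear 5: meshes with gear 3 -> depth 3 -> negative (opposite of gear 3)
Queried indices 1, 2, 3, 4 -> negative, negative, positive, positive

Answer: negative negative positive positive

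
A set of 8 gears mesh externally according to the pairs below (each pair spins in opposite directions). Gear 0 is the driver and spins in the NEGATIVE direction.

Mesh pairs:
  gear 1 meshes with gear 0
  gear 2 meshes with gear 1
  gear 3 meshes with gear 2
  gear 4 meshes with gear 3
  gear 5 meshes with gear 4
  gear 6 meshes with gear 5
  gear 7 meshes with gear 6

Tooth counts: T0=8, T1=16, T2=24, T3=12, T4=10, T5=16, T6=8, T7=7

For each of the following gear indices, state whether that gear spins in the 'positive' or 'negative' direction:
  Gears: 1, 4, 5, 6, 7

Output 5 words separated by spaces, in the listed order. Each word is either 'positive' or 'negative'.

Answer: positive negative positive negative positive

Derivation:
Gear 0 (driver): negative (depth 0)
  gear 1: meshes with gear 0 -> depth 1 -> positive (opposite of gear 0)
  gear 2: meshes with gear 1 -> depth 2 -> negative (opposite of gear 1)
  gear 3: meshes with gear 2 -> depth 3 -> positive (opposite of gear 2)
  gear 4: meshes with gear 3 -> depth 4 -> negative (opposite of gear 3)
  gear 5: meshes with gear 4 -> depth 5 -> positive (opposite of gear 4)
  gear 6: meshes with gear 5 -> depth 6 -> negative (opposite of gear 5)
  gear 7: meshes with gear 6 -> depth 7 -> positive (opposite of gear 6)
Queried indices 1, 4, 5, 6, 7 -> positive, negative, positive, negative, positive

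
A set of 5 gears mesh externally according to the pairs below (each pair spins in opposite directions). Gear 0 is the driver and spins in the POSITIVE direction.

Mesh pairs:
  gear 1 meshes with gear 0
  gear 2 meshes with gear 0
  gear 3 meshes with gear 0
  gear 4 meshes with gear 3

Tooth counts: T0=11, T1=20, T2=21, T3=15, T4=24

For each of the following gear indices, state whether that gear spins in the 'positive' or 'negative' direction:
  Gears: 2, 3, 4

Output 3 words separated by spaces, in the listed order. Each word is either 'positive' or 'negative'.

Answer: negative negative positive

Derivation:
Gear 0 (driver): positive (depth 0)
  gear 1: meshes with gear 0 -> depth 1 -> negative (opposite of gear 0)
  gear 2: meshes with gear 0 -> depth 1 -> negative (opposite of gear 0)
  gear 3: meshes with gear 0 -> depth 1 -> negative (opposite of gear 0)
  gear 4: meshes with gear 3 -> depth 2 -> positive (opposite of gear 3)
Queried indices 2, 3, 4 -> negative, negative, positive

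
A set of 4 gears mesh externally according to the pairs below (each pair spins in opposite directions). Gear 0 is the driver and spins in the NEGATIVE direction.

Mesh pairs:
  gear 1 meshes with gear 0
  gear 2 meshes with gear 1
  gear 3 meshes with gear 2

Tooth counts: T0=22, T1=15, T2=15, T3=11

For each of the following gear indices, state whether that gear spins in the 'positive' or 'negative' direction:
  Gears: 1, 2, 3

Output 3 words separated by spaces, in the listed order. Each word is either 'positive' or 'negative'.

Answer: positive negative positive

Derivation:
Gear 0 (driver): negative (depth 0)
  gear 1: meshes with gear 0 -> depth 1 -> positive (opposite of gear 0)
  gear 2: meshes with gear 1 -> depth 2 -> negative (opposite of gear 1)
  gear 3: meshes with gear 2 -> depth 3 -> positive (opposite of gear 2)
Queried indices 1, 2, 3 -> positive, negative, positive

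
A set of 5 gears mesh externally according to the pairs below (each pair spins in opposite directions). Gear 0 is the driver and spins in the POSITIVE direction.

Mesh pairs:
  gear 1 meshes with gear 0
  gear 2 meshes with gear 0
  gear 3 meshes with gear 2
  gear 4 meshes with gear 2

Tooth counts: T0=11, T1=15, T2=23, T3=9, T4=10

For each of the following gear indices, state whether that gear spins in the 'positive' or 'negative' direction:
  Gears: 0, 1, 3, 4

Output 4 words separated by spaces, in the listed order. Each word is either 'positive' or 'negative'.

Answer: positive negative positive positive

Derivation:
Gear 0 (driver): positive (depth 0)
  gear 1: meshes with gear 0 -> depth 1 -> negative (opposite of gear 0)
  gear 2: meshes with gear 0 -> depth 1 -> negative (opposite of gear 0)
  gear 3: meshes with gear 2 -> depth 2 -> positive (opposite of gear 2)
  gear 4: meshes with gear 2 -> depth 2 -> positive (opposite of gear 2)
Queried indices 0, 1, 3, 4 -> positive, negative, positive, positive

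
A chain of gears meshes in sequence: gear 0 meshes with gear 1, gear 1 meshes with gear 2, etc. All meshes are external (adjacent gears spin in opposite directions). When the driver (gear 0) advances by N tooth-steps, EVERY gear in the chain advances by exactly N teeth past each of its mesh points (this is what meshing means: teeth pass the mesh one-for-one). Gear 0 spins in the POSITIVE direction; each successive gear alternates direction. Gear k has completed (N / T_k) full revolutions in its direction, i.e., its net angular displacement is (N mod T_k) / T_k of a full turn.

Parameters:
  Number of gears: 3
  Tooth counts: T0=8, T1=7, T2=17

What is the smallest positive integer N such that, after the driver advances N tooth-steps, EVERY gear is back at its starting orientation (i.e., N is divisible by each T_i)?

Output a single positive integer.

Gear k returns to start when N is a multiple of T_k.
All gears at start simultaneously when N is a common multiple of [8, 7, 17]; the smallest such N is lcm(8, 7, 17).
Start: lcm = T0 = 8
Fold in T1=7: gcd(8, 7) = 1; lcm(8, 7) = 8 * 7 / 1 = 56 / 1 = 56
Fold in T2=17: gcd(56, 17) = 1; lcm(56, 17) = 56 * 17 / 1 = 952 / 1 = 952
Full cycle length = 952

Answer: 952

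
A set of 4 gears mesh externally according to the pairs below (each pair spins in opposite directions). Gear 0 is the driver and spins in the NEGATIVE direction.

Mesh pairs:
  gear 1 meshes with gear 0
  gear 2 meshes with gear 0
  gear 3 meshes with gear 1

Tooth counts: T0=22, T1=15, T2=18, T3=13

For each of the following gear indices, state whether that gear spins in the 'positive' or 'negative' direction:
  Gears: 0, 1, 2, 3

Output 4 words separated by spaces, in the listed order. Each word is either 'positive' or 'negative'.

Gear 0 (driver): negative (depth 0)
  gear 1: meshes with gear 0 -> depth 1 -> positive (opposite of gear 0)
  gear 2: meshes with gear 0 -> depth 1 -> positive (opposite of gear 0)
  gear 3: meshes with gear 1 -> depth 2 -> negative (opposite of gear 1)
Queried indices 0, 1, 2, 3 -> negative, positive, positive, negative

Answer: negative positive positive negative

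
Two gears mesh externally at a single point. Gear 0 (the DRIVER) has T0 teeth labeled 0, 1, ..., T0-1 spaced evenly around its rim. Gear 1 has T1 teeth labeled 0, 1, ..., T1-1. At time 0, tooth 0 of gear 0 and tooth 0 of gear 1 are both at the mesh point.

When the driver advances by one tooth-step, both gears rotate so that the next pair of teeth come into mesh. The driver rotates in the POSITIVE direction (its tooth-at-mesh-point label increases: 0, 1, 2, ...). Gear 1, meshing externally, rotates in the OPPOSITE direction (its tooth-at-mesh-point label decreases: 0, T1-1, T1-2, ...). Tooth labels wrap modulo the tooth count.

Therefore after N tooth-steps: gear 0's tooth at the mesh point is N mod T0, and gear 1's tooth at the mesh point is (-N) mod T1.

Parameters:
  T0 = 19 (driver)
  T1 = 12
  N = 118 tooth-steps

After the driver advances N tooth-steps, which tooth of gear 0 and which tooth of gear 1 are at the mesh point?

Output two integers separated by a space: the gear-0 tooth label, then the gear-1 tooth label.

Gear 0 (driver, T0=19): tooth at mesh = N mod T0
  118 = 6 * 19 + 4, so 118 mod 19 = 4
  gear 0 tooth = 4
Gear 1 (driven, T1=12): tooth at mesh = (-N) mod T1
  118 = 9 * 12 + 10, so 118 mod 12 = 10
  (-118) mod 12 = (-10) mod 12 = 12 - 10 = 2
Mesh after 118 steps: gear-0 tooth 4 meets gear-1 tooth 2

Answer: 4 2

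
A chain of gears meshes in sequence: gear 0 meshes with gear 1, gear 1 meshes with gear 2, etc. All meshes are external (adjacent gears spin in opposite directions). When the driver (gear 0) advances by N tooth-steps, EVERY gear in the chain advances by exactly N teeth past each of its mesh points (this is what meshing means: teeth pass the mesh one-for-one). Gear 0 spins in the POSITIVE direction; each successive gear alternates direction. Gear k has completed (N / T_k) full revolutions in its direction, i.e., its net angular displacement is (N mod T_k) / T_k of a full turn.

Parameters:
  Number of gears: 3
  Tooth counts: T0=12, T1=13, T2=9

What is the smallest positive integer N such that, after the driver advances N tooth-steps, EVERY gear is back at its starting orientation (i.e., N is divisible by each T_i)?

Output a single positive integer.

Gear k returns to start when N is a multiple of T_k.
All gears at start simultaneously when N is a common multiple of [12, 13, 9]; the smallest such N is lcm(12, 13, 9).
Start: lcm = T0 = 12
Fold in T1=13: gcd(12, 13) = 1; lcm(12, 13) = 12 * 13 / 1 = 156 / 1 = 156
Fold in T2=9: gcd(156, 9) = 3; lcm(156, 9) = 156 * 9 / 3 = 1404 / 3 = 468
Full cycle length = 468

Answer: 468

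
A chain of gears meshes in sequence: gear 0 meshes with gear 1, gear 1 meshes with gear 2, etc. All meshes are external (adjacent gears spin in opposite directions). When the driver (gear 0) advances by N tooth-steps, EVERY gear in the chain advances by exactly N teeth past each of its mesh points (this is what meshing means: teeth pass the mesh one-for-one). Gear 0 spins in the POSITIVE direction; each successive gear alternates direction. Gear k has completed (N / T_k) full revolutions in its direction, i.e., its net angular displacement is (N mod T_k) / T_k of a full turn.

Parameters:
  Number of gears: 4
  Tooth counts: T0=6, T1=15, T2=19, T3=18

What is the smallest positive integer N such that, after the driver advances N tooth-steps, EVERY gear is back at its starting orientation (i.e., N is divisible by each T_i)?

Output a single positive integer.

Gear k returns to start when N is a multiple of T_k.
All gears at start simultaneously when N is a common multiple of [6, 15, 19, 18]; the smallest such N is lcm(6, 15, 19, 18).
Start: lcm = T0 = 6
Fold in T1=15: gcd(6, 15) = 3; lcm(6, 15) = 6 * 15 / 3 = 90 / 3 = 30
Fold in T2=19: gcd(30, 19) = 1; lcm(30, 19) = 30 * 19 / 1 = 570 / 1 = 570
Fold in T3=18: gcd(570, 18) = 6; lcm(570, 18) = 570 * 18 / 6 = 10260 / 6 = 1710
Full cycle length = 1710

Answer: 1710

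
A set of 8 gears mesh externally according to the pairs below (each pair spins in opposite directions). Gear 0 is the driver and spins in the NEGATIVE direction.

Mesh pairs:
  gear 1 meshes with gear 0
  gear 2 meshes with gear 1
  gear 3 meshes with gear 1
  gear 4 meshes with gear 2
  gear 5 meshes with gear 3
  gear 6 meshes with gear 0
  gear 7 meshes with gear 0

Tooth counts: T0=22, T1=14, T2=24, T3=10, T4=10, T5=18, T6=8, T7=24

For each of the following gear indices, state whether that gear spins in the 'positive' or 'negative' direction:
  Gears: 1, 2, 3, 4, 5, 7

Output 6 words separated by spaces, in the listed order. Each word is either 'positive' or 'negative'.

Gear 0 (driver): negative (depth 0)
  gear 1: meshes with gear 0 -> depth 1 -> positive (opposite of gear 0)
  gear 2: meshes with gear 1 -> depth 2 -> negative (opposite of gear 1)
  gear 3: meshes with gear 1 -> depth 2 -> negative (opposite of gear 1)
  gear 4: meshes with gear 2 -> depth 3 -> positive (opposite of gear 2)
  gear 5: meshes with gear 3 -> depth 3 -> positive (opposite of gear 3)
  gear 6: meshes with gear 0 -> depth 1 -> positive (opposite of gear 0)
  gear 7: meshes with gear 0 -> depth 1 -> positive (opposite of gear 0)
Queried indices 1, 2, 3, 4, 5, 7 -> positive, negative, negative, positive, positive, positive

Answer: positive negative negative positive positive positive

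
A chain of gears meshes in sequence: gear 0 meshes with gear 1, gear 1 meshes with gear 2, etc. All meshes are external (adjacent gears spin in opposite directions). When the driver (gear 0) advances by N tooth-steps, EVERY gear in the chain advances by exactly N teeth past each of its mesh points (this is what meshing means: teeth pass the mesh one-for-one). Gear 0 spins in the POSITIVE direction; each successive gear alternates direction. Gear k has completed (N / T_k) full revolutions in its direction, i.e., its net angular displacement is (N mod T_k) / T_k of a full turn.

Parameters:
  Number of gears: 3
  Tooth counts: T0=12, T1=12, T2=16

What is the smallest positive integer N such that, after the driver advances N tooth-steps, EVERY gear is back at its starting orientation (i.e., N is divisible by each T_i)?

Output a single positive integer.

Gear k returns to start when N is a multiple of T_k.
All gears at start simultaneously when N is a common multiple of [12, 12, 16]; the smallest such N is lcm(12, 12, 16).
Start: lcm = T0 = 12
Fold in T1=12: gcd(12, 12) = 12; lcm(12, 12) = 12 * 12 / 12 = 144 / 12 = 12
Fold in T2=16: gcd(12, 16) = 4; lcm(12, 16) = 12 * 16 / 4 = 192 / 4 = 48
Full cycle length = 48

Answer: 48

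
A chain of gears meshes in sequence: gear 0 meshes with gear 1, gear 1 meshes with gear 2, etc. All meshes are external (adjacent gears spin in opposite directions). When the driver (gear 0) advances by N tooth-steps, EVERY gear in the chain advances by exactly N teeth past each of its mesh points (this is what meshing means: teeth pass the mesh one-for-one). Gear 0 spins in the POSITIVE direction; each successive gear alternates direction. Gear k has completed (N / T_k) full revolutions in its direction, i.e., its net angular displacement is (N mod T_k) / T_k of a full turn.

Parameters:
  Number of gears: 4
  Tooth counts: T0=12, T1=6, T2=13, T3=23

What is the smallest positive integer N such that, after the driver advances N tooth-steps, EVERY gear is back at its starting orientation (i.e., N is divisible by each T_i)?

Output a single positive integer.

Answer: 3588

Derivation:
Gear k returns to start when N is a multiple of T_k.
All gears at start simultaneously when N is a common multiple of [12, 6, 13, 23]; the smallest such N is lcm(12, 6, 13, 23).
Start: lcm = T0 = 12
Fold in T1=6: gcd(12, 6) = 6; lcm(12, 6) = 12 * 6 / 6 = 72 / 6 = 12
Fold in T2=13: gcd(12, 13) = 1; lcm(12, 13) = 12 * 13 / 1 = 156 / 1 = 156
Fold in T3=23: gcd(156, 23) = 1; lcm(156, 23) = 156 * 23 / 1 = 3588 / 1 = 3588
Full cycle length = 3588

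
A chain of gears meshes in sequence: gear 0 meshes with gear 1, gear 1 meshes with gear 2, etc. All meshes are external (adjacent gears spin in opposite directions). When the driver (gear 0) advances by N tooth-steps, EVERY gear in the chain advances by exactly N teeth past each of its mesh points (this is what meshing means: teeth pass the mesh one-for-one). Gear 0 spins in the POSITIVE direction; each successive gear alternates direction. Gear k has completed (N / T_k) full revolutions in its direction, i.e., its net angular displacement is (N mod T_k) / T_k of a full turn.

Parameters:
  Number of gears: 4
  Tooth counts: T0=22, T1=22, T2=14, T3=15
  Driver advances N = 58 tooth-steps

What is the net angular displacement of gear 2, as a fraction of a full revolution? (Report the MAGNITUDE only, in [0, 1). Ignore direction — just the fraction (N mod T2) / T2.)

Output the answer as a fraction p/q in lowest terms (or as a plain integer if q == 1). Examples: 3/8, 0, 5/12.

Chain of 4 gears, tooth counts: [22, 22, 14, 15]
  gear 0: T0=22, direction=positive, advance = 58 mod 22 = 14 teeth = 14/22 turn
  gear 1: T1=22, direction=negative, advance = 58 mod 22 = 14 teeth = 14/22 turn
  gear 2: T2=14, direction=positive, advance = 58 mod 14 = 2 teeth = 2/14 turn
  gear 3: T3=15, direction=negative, advance = 58 mod 15 = 13 teeth = 13/15 turn
Gear 2: 58 mod 14 = 2
Fraction = 2 / 14 = 1/7 (gcd(2,14)=2) = 1/7

Answer: 1/7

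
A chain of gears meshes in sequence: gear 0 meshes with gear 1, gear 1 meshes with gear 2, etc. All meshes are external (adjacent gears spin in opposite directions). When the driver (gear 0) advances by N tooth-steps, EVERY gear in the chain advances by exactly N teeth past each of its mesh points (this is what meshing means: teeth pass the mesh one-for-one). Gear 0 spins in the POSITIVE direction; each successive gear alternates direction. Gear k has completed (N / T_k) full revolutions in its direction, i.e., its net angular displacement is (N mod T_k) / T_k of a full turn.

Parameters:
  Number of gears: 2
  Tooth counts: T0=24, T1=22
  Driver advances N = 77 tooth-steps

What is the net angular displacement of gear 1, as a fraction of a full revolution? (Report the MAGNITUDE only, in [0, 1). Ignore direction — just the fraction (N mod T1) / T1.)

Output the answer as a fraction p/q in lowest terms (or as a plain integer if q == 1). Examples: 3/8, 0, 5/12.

Answer: 1/2

Derivation:
Chain of 2 gears, tooth counts: [24, 22]
  gear 0: T0=24, direction=positive, advance = 77 mod 24 = 5 teeth = 5/24 turn
  gear 1: T1=22, direction=negative, advance = 77 mod 22 = 11 teeth = 11/22 turn
Gear 1: 77 mod 22 = 11
Fraction = 11 / 22 = 1/2 (gcd(11,22)=11) = 1/2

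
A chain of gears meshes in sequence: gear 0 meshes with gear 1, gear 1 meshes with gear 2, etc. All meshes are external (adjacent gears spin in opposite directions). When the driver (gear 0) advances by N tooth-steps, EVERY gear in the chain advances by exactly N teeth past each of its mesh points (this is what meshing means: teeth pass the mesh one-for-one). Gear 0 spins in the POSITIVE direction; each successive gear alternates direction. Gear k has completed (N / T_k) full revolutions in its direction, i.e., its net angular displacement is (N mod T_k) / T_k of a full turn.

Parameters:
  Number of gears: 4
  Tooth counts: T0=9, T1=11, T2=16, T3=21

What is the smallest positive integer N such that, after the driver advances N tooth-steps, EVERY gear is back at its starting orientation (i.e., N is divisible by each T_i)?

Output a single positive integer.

Gear k returns to start when N is a multiple of T_k.
All gears at start simultaneously when N is a common multiple of [9, 11, 16, 21]; the smallest such N is lcm(9, 11, 16, 21).
Start: lcm = T0 = 9
Fold in T1=11: gcd(9, 11) = 1; lcm(9, 11) = 9 * 11 / 1 = 99 / 1 = 99
Fold in T2=16: gcd(99, 16) = 1; lcm(99, 16) = 99 * 16 / 1 = 1584 / 1 = 1584
Fold in T3=21: gcd(1584, 21) = 3; lcm(1584, 21) = 1584 * 21 / 3 = 33264 / 3 = 11088
Full cycle length = 11088

Answer: 11088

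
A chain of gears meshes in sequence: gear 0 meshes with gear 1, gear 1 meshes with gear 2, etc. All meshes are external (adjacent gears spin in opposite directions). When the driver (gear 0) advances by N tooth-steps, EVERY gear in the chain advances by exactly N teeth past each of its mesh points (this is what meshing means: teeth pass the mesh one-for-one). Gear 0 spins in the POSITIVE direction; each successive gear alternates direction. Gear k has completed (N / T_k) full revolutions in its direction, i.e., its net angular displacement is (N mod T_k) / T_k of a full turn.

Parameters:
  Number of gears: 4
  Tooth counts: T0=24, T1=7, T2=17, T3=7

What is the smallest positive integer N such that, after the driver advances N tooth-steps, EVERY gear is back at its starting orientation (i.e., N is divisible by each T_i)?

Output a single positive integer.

Answer: 2856

Derivation:
Gear k returns to start when N is a multiple of T_k.
All gears at start simultaneously when N is a common multiple of [24, 7, 17, 7]; the smallest such N is lcm(24, 7, 17, 7).
Start: lcm = T0 = 24
Fold in T1=7: gcd(24, 7) = 1; lcm(24, 7) = 24 * 7 / 1 = 168 / 1 = 168
Fold in T2=17: gcd(168, 17) = 1; lcm(168, 17) = 168 * 17 / 1 = 2856 / 1 = 2856
Fold in T3=7: gcd(2856, 7) = 7; lcm(2856, 7) = 2856 * 7 / 7 = 19992 / 7 = 2856
Full cycle length = 2856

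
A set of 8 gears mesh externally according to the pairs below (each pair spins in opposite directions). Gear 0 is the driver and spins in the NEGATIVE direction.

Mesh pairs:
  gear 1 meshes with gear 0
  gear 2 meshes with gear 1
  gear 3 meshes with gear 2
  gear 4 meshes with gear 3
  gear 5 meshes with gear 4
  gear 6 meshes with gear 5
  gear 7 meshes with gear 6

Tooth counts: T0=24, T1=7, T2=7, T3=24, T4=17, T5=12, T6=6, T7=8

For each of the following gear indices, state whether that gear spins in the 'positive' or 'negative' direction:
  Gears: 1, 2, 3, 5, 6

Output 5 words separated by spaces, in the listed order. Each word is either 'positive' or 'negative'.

Answer: positive negative positive positive negative

Derivation:
Gear 0 (driver): negative (depth 0)
  gear 1: meshes with gear 0 -> depth 1 -> positive (opposite of gear 0)
  gear 2: meshes with gear 1 -> depth 2 -> negative (opposite of gear 1)
  gear 3: meshes with gear 2 -> depth 3 -> positive (opposite of gear 2)
  gear 4: meshes with gear 3 -> depth 4 -> negative (opposite of gear 3)
  gear 5: meshes with gear 4 -> depth 5 -> positive (opposite of gear 4)
  gear 6: meshes with gear 5 -> depth 6 -> negative (opposite of gear 5)
  gear 7: meshes with gear 6 -> depth 7 -> positive (opposite of gear 6)
Queried indices 1, 2, 3, 5, 6 -> positive, negative, positive, positive, negative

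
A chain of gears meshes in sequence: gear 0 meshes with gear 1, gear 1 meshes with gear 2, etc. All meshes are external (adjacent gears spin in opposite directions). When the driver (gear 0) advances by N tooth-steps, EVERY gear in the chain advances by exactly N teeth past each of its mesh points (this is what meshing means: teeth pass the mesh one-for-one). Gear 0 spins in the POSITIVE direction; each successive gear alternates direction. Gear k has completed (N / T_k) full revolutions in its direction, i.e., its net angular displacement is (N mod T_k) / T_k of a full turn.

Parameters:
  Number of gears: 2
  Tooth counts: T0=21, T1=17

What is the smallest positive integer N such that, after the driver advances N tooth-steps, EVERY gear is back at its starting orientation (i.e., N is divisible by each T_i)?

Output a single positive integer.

Gear k returns to start when N is a multiple of T_k.
All gears at start simultaneously when N is a common multiple of [21, 17]; the smallest such N is lcm(21, 17).
Start: lcm = T0 = 21
Fold in T1=17: gcd(21, 17) = 1; lcm(21, 17) = 21 * 17 / 1 = 357 / 1 = 357
Full cycle length = 357

Answer: 357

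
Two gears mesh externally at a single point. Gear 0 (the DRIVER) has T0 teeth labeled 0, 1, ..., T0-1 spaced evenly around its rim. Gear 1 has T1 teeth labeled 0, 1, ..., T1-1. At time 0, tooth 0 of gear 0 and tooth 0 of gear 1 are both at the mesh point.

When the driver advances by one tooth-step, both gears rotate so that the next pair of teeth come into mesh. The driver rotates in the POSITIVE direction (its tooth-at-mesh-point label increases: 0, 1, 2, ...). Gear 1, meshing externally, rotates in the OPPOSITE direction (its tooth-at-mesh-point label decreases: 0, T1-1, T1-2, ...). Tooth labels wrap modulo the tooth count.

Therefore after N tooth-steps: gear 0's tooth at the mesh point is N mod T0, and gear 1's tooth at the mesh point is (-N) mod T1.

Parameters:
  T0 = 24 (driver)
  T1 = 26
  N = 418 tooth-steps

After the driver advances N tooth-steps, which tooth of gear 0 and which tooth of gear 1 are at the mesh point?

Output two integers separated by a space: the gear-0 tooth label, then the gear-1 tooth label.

Answer: 10 24

Derivation:
Gear 0 (driver, T0=24): tooth at mesh = N mod T0
  418 = 17 * 24 + 10, so 418 mod 24 = 10
  gear 0 tooth = 10
Gear 1 (driven, T1=26): tooth at mesh = (-N) mod T1
  418 = 16 * 26 + 2, so 418 mod 26 = 2
  (-418) mod 26 = (-2) mod 26 = 26 - 2 = 24
Mesh after 418 steps: gear-0 tooth 10 meets gear-1 tooth 24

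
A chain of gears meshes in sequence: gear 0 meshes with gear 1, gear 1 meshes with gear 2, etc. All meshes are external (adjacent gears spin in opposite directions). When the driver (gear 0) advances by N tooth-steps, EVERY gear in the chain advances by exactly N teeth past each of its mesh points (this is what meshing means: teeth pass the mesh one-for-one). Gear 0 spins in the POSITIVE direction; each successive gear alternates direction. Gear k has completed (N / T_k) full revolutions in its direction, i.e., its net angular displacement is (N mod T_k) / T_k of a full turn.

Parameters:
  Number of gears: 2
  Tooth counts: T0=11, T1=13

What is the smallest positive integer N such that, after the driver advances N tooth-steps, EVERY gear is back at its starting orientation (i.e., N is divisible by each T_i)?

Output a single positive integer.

Answer: 143

Derivation:
Gear k returns to start when N is a multiple of T_k.
All gears at start simultaneously when N is a common multiple of [11, 13]; the smallest such N is lcm(11, 13).
Start: lcm = T0 = 11
Fold in T1=13: gcd(11, 13) = 1; lcm(11, 13) = 11 * 13 / 1 = 143 / 1 = 143
Full cycle length = 143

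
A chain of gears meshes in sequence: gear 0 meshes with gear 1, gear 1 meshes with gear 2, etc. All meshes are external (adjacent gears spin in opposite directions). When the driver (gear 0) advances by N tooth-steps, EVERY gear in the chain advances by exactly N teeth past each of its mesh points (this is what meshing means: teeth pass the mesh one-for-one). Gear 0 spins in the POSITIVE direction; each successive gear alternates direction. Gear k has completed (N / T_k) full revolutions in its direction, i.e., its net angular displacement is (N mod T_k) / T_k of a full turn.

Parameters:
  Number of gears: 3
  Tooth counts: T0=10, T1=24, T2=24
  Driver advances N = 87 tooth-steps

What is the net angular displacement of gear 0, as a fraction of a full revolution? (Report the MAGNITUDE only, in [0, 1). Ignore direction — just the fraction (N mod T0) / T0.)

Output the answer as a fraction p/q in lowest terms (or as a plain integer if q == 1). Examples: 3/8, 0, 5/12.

Answer: 7/10

Derivation:
Chain of 3 gears, tooth counts: [10, 24, 24]
  gear 0: T0=10, direction=positive, advance = 87 mod 10 = 7 teeth = 7/10 turn
  gear 1: T1=24, direction=negative, advance = 87 mod 24 = 15 teeth = 15/24 turn
  gear 2: T2=24, direction=positive, advance = 87 mod 24 = 15 teeth = 15/24 turn
Gear 0: 87 mod 10 = 7
Fraction = 7 / 10 = 7/10 (gcd(7,10)=1) = 7/10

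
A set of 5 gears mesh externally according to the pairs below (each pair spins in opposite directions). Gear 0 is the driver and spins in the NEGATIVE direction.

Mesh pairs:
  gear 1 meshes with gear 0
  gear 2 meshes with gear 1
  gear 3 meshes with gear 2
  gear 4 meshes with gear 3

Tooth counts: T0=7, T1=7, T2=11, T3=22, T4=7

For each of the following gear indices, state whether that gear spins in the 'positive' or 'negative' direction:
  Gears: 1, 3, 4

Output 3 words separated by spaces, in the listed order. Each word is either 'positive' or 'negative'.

Gear 0 (driver): negative (depth 0)
  gear 1: meshes with gear 0 -> depth 1 -> positive (opposite of gear 0)
  gear 2: meshes with gear 1 -> depth 2 -> negative (opposite of gear 1)
  gear 3: meshes with gear 2 -> depth 3 -> positive (opposite of gear 2)
  gear 4: meshes with gear 3 -> depth 4 -> negative (opposite of gear 3)
Queried indices 1, 3, 4 -> positive, positive, negative

Answer: positive positive negative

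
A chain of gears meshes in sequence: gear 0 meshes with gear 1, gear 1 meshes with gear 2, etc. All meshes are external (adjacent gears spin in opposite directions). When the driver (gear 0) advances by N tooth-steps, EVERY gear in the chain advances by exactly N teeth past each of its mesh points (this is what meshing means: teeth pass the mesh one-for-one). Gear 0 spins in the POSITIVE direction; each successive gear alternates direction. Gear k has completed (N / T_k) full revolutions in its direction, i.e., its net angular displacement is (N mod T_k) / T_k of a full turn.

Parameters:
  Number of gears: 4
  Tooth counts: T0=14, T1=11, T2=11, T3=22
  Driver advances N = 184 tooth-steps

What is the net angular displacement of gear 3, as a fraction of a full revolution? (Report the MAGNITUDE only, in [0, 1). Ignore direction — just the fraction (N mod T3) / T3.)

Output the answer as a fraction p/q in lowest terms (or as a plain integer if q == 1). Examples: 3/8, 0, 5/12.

Chain of 4 gears, tooth counts: [14, 11, 11, 22]
  gear 0: T0=14, direction=positive, advance = 184 mod 14 = 2 teeth = 2/14 turn
  gear 1: T1=11, direction=negative, advance = 184 mod 11 = 8 teeth = 8/11 turn
  gear 2: T2=11, direction=positive, advance = 184 mod 11 = 8 teeth = 8/11 turn
  gear 3: T3=22, direction=negative, advance = 184 mod 22 = 8 teeth = 8/22 turn
Gear 3: 184 mod 22 = 8
Fraction = 8 / 22 = 4/11 (gcd(8,22)=2) = 4/11

Answer: 4/11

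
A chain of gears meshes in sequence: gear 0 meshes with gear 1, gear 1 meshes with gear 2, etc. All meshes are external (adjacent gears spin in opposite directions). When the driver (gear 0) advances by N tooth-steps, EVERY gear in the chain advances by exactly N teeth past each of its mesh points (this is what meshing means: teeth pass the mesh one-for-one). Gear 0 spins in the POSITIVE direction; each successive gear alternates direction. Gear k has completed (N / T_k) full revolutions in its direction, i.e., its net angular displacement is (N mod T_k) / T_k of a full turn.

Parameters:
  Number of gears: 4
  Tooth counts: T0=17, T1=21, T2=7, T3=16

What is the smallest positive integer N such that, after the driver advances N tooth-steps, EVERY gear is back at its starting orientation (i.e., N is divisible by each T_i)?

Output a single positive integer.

Gear k returns to start when N is a multiple of T_k.
All gears at start simultaneously when N is a common multiple of [17, 21, 7, 16]; the smallest such N is lcm(17, 21, 7, 16).
Start: lcm = T0 = 17
Fold in T1=21: gcd(17, 21) = 1; lcm(17, 21) = 17 * 21 / 1 = 357 / 1 = 357
Fold in T2=7: gcd(357, 7) = 7; lcm(357, 7) = 357 * 7 / 7 = 2499 / 7 = 357
Fold in T3=16: gcd(357, 16) = 1; lcm(357, 16) = 357 * 16 / 1 = 5712 / 1 = 5712
Full cycle length = 5712

Answer: 5712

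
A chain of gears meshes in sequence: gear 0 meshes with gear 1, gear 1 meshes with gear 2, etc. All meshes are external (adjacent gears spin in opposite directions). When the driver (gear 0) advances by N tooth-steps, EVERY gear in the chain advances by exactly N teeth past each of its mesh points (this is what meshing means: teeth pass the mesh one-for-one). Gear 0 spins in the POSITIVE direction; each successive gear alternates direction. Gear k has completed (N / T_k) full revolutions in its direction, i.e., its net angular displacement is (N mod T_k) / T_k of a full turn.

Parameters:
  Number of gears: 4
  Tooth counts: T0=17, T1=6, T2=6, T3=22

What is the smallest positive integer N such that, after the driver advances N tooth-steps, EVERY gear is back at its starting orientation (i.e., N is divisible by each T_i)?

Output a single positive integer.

Gear k returns to start when N is a multiple of T_k.
All gears at start simultaneously when N is a common multiple of [17, 6, 6, 22]; the smallest such N is lcm(17, 6, 6, 22).
Start: lcm = T0 = 17
Fold in T1=6: gcd(17, 6) = 1; lcm(17, 6) = 17 * 6 / 1 = 102 / 1 = 102
Fold in T2=6: gcd(102, 6) = 6; lcm(102, 6) = 102 * 6 / 6 = 612 / 6 = 102
Fold in T3=22: gcd(102, 22) = 2; lcm(102, 22) = 102 * 22 / 2 = 2244 / 2 = 1122
Full cycle length = 1122

Answer: 1122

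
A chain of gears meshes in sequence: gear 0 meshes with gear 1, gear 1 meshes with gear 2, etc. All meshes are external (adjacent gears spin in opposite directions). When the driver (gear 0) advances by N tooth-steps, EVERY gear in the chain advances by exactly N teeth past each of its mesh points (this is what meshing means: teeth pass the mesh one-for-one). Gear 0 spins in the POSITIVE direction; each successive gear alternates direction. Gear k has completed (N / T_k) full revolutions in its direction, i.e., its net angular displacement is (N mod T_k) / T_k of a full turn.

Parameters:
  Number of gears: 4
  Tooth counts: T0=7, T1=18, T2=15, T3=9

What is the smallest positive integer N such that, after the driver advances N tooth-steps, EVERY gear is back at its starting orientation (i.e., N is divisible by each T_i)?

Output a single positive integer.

Answer: 630

Derivation:
Gear k returns to start when N is a multiple of T_k.
All gears at start simultaneously when N is a common multiple of [7, 18, 15, 9]; the smallest such N is lcm(7, 18, 15, 9).
Start: lcm = T0 = 7
Fold in T1=18: gcd(7, 18) = 1; lcm(7, 18) = 7 * 18 / 1 = 126 / 1 = 126
Fold in T2=15: gcd(126, 15) = 3; lcm(126, 15) = 126 * 15 / 3 = 1890 / 3 = 630
Fold in T3=9: gcd(630, 9) = 9; lcm(630, 9) = 630 * 9 / 9 = 5670 / 9 = 630
Full cycle length = 630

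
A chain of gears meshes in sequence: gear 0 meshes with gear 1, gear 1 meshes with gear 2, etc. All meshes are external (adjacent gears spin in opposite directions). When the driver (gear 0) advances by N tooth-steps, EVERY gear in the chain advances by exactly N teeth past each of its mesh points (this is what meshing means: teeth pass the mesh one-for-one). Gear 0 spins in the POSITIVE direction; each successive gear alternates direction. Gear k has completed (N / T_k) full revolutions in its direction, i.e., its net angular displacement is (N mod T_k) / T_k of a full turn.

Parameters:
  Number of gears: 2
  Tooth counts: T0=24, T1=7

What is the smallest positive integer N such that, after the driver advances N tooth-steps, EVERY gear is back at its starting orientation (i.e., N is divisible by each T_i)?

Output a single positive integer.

Gear k returns to start when N is a multiple of T_k.
All gears at start simultaneously when N is a common multiple of [24, 7]; the smallest such N is lcm(24, 7).
Start: lcm = T0 = 24
Fold in T1=7: gcd(24, 7) = 1; lcm(24, 7) = 24 * 7 / 1 = 168 / 1 = 168
Full cycle length = 168

Answer: 168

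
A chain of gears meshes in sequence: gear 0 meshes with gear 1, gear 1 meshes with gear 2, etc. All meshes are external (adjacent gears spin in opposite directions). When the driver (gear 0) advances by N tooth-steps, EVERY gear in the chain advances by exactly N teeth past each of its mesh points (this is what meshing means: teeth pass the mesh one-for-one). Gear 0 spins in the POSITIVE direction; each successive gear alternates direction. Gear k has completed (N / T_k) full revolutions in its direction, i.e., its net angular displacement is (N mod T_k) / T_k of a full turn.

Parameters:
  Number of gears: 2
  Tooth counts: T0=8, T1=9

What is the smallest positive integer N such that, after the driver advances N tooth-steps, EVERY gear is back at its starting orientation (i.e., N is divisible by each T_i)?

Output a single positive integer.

Answer: 72

Derivation:
Gear k returns to start when N is a multiple of T_k.
All gears at start simultaneously when N is a common multiple of [8, 9]; the smallest such N is lcm(8, 9).
Start: lcm = T0 = 8
Fold in T1=9: gcd(8, 9) = 1; lcm(8, 9) = 8 * 9 / 1 = 72 / 1 = 72
Full cycle length = 72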